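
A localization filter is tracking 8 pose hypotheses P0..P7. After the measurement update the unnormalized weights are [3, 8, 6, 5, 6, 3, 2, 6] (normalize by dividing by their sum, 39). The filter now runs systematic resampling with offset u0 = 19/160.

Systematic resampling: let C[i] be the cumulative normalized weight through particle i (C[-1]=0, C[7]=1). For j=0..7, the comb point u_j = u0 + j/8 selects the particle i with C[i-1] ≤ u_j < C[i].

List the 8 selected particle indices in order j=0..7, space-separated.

1 1 2 3 4 5 7 7

C = [1/13, 11/39, 17/39, 22/39, 28/39, 31/39, 11/13, 1]
j=0: u_0=19/160 ∈ [1/13, 11/39) → index 1
j=1: u_1=39/160 ∈ [1/13, 11/39) → index 1
j=2: u_2=59/160 ∈ [11/39, 17/39) → index 2
j=3: u_3=79/160 ∈ [17/39, 22/39) → index 3
j=4: u_4=99/160 ∈ [22/39, 28/39) → index 4
j=5: u_5=119/160 ∈ [28/39, 31/39) → index 5
j=6: u_6=139/160 ∈ [11/13, 1) → index 7
j=7: u_7=159/160 ∈ [11/13, 1) → index 7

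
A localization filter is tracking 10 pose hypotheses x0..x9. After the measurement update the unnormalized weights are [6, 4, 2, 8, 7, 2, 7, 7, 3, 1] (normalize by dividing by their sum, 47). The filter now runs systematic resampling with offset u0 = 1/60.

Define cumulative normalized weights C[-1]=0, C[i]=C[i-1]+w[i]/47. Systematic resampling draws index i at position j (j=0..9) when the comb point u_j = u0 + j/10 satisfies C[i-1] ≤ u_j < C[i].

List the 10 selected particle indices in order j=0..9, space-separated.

0 0 2 3 3 4 5 6 7 8

C = [6/47, 10/47, 12/47, 20/47, 27/47, 29/47, 36/47, 43/47, 46/47, 1]
j=0: u_0=1/60 ∈ [0, 6/47) → index 0
j=1: u_1=7/60 ∈ [0, 6/47) → index 0
j=2: u_2=13/60 ∈ [10/47, 12/47) → index 2
j=3: u_3=19/60 ∈ [12/47, 20/47) → index 3
j=4: u_4=5/12 ∈ [12/47, 20/47) → index 3
j=5: u_5=31/60 ∈ [20/47, 27/47) → index 4
j=6: u_6=37/60 ∈ [27/47, 29/47) → index 5
j=7: u_7=43/60 ∈ [29/47, 36/47) → index 6
j=8: u_8=49/60 ∈ [36/47, 43/47) → index 7
j=9: u_9=11/12 ∈ [43/47, 46/47) → index 8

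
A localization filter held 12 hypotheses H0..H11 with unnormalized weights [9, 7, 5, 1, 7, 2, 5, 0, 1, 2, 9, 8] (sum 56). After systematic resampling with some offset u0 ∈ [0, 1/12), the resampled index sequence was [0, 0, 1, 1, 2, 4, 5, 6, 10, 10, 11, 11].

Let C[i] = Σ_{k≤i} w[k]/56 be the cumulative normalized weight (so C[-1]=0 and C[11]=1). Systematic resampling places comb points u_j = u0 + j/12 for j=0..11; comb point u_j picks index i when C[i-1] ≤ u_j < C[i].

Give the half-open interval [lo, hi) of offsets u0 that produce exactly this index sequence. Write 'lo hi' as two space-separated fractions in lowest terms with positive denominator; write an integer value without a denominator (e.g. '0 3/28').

5/168 1/28

C = [9/56, 2/7, 3/8, 11/28, 29/56, 31/56, 9/14, 9/14, 37/56, 39/56, 6/7, 1]
j=0 picked index 0: u0 ∈ [0, 9/56)
j=1 picked index 0: u0 ∈ [-1/12, 13/168)
j=2 picked index 1: u0 ∈ [-1/168, 5/42)
j=3 picked index 1: u0 ∈ [-5/56, 1/28)
j=4 picked index 2: u0 ∈ [-1/21, 1/24)
j=5 picked index 4: u0 ∈ [-1/42, 17/168)
j=6 picked index 5: u0 ∈ [1/56, 3/56)
j=7 picked index 6: u0 ∈ [-5/168, 5/84)
j=8 picked index 10: u0 ∈ [5/168, 4/21)
j=9 picked index 10: u0 ∈ [-3/56, 3/28)
j=10 picked index 11: u0 ∈ [1/42, 1/6)
j=11 picked index 11: u0 ∈ [-5/84, 1/12)
intersection: [5/168, 1/28)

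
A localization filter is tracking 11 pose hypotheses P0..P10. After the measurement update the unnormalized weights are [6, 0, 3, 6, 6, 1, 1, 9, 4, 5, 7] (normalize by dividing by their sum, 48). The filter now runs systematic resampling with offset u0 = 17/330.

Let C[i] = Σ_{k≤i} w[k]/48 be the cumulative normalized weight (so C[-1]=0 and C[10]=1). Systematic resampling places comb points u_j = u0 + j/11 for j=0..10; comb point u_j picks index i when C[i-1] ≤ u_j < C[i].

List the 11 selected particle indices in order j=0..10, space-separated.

0 2 3 4 4 7 7 8 9 10 10

C = [1/8, 1/8, 3/16, 5/16, 7/16, 11/24, 23/48, 2/3, 3/4, 41/48, 1]
j=0: u_0=17/330 ∈ [0, 1/8) → index 0
j=1: u_1=47/330 ∈ [1/8, 3/16) → index 2
j=2: u_2=7/30 ∈ [3/16, 5/16) → index 3
j=3: u_3=107/330 ∈ [5/16, 7/16) → index 4
j=4: u_4=137/330 ∈ [5/16, 7/16) → index 4
j=5: u_5=167/330 ∈ [23/48, 2/3) → index 7
j=6: u_6=197/330 ∈ [23/48, 2/3) → index 7
j=7: u_7=227/330 ∈ [2/3, 3/4) → index 8
j=8: u_8=257/330 ∈ [3/4, 41/48) → index 9
j=9: u_9=287/330 ∈ [41/48, 1) → index 10
j=10: u_10=317/330 ∈ [41/48, 1) → index 10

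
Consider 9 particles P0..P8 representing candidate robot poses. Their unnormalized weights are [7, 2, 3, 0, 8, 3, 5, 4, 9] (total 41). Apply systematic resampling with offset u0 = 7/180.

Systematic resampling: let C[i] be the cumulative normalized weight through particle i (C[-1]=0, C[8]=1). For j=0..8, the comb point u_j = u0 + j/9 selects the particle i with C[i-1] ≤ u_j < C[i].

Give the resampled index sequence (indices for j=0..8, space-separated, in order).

0 0 2 4 4 6 7 8 8

C = [7/41, 9/41, 12/41, 12/41, 20/41, 23/41, 28/41, 32/41, 1]
j=0: u_0=7/180 ∈ [0, 7/41) → index 0
j=1: u_1=3/20 ∈ [0, 7/41) → index 0
j=2: u_2=47/180 ∈ [9/41, 12/41) → index 2
j=3: u_3=67/180 ∈ [12/41, 20/41) → index 4
j=4: u_4=29/60 ∈ [12/41, 20/41) → index 4
j=5: u_5=107/180 ∈ [23/41, 28/41) → index 6
j=6: u_6=127/180 ∈ [28/41, 32/41) → index 7
j=7: u_7=49/60 ∈ [32/41, 1) → index 8
j=8: u_8=167/180 ∈ [32/41, 1) → index 8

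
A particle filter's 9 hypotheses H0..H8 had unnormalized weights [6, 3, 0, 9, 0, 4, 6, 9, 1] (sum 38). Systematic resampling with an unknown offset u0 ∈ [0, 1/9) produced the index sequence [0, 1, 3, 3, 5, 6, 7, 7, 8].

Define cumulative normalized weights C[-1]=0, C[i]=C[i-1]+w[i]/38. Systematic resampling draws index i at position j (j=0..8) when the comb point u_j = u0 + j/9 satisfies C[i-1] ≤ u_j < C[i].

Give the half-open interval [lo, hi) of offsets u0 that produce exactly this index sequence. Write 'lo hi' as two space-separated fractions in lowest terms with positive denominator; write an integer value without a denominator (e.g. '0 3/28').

29/342 1/9

C = [3/19, 9/38, 9/38, 9/19, 9/19, 11/19, 14/19, 37/38, 1]
j=0 picked index 0: u0 ∈ [0, 3/19)
j=1 picked index 1: u0 ∈ [8/171, 43/342)
j=2 picked index 3: u0 ∈ [5/342, 43/171)
j=3 picked index 3: u0 ∈ [-11/114, 8/57)
j=4 picked index 5: u0 ∈ [5/171, 23/171)
j=5 picked index 6: u0 ∈ [4/171, 31/171)
j=6 picked index 7: u0 ∈ [4/57, 35/114)
j=7 picked index 7: u0 ∈ [-7/171, 67/342)
j=8 picked index 8: u0 ∈ [29/342, 1/9)
intersection: [29/342, 1/9)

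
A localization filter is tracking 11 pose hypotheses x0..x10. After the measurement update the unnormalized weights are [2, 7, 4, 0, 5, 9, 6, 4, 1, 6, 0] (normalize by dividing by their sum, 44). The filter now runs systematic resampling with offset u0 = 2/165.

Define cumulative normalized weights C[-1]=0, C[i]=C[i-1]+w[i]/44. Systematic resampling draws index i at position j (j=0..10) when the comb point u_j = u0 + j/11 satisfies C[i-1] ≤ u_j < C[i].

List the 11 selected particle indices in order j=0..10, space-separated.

C = [1/22, 9/44, 13/44, 13/44, 9/22, 27/44, 3/4, 37/44, 19/22, 1, 1]
j=0: u_0=2/165 ∈ [0, 1/22) → index 0
j=1: u_1=17/165 ∈ [1/22, 9/44) → index 1
j=2: u_2=32/165 ∈ [1/22, 9/44) → index 1
j=3: u_3=47/165 ∈ [9/44, 13/44) → index 2
j=4: u_4=62/165 ∈ [13/44, 9/22) → index 4
j=5: u_5=7/15 ∈ [9/22, 27/44) → index 5
j=6: u_6=92/165 ∈ [9/22, 27/44) → index 5
j=7: u_7=107/165 ∈ [27/44, 3/4) → index 6
j=8: u_8=122/165 ∈ [27/44, 3/4) → index 6
j=9: u_9=137/165 ∈ [3/4, 37/44) → index 7
j=10: u_10=152/165 ∈ [19/22, 1) → index 9

0 1 1 2 4 5 5 6 6 7 9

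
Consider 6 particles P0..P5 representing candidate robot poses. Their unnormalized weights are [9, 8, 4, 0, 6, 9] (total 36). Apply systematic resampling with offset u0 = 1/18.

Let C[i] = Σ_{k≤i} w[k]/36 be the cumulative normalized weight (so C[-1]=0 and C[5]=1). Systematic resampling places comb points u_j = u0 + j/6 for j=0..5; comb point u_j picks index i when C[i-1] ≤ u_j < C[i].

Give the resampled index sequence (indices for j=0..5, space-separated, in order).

C = [1/4, 17/36, 7/12, 7/12, 3/4, 1]
j=0: u_0=1/18 ∈ [0, 1/4) → index 0
j=1: u_1=2/9 ∈ [0, 1/4) → index 0
j=2: u_2=7/18 ∈ [1/4, 17/36) → index 1
j=3: u_3=5/9 ∈ [17/36, 7/12) → index 2
j=4: u_4=13/18 ∈ [7/12, 3/4) → index 4
j=5: u_5=8/9 ∈ [3/4, 1) → index 5

0 0 1 2 4 5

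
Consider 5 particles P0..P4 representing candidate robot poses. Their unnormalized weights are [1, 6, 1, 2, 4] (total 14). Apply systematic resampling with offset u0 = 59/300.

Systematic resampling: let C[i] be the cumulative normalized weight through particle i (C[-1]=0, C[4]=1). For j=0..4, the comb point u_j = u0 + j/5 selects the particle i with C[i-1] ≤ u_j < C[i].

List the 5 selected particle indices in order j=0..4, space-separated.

1 1 3 4 4

C = [1/14, 1/2, 4/7, 5/7, 1]
j=0: u_0=59/300 ∈ [1/14, 1/2) → index 1
j=1: u_1=119/300 ∈ [1/14, 1/2) → index 1
j=2: u_2=179/300 ∈ [4/7, 5/7) → index 3
j=3: u_3=239/300 ∈ [5/7, 1) → index 4
j=4: u_4=299/300 ∈ [5/7, 1) → index 4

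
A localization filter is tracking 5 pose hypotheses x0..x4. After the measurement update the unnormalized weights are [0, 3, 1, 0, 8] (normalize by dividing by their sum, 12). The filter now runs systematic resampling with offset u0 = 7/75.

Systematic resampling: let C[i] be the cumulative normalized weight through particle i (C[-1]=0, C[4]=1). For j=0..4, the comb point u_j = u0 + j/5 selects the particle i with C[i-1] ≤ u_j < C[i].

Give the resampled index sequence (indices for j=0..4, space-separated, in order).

1 2 4 4 4

C = [0, 1/4, 1/3, 1/3, 1]
j=0: u_0=7/75 ∈ [0, 1/4) → index 1
j=1: u_1=22/75 ∈ [1/4, 1/3) → index 2
j=2: u_2=37/75 ∈ [1/3, 1) → index 4
j=3: u_3=52/75 ∈ [1/3, 1) → index 4
j=4: u_4=67/75 ∈ [1/3, 1) → index 4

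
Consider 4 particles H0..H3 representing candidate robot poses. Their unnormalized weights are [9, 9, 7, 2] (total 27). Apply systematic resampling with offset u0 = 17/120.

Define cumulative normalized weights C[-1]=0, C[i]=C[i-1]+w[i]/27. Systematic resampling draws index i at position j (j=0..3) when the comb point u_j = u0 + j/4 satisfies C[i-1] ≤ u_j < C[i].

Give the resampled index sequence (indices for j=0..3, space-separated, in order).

0 1 1 2

C = [1/3, 2/3, 25/27, 1]
j=0: u_0=17/120 ∈ [0, 1/3) → index 0
j=1: u_1=47/120 ∈ [1/3, 2/3) → index 1
j=2: u_2=77/120 ∈ [1/3, 2/3) → index 1
j=3: u_3=107/120 ∈ [2/3, 25/27) → index 2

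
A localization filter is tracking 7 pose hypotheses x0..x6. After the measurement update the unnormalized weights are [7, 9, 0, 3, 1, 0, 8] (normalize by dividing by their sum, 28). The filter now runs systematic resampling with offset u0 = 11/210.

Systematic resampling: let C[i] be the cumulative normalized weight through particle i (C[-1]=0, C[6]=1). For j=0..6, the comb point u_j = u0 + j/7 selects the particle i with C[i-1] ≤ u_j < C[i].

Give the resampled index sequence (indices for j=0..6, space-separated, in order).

C = [1/4, 4/7, 4/7, 19/28, 5/7, 5/7, 1]
j=0: u_0=11/210 ∈ [0, 1/4) → index 0
j=1: u_1=41/210 ∈ [0, 1/4) → index 0
j=2: u_2=71/210 ∈ [1/4, 4/7) → index 1
j=3: u_3=101/210 ∈ [1/4, 4/7) → index 1
j=4: u_4=131/210 ∈ [4/7, 19/28) → index 3
j=5: u_5=23/30 ∈ [5/7, 1) → index 6
j=6: u_6=191/210 ∈ [5/7, 1) → index 6

0 0 1 1 3 6 6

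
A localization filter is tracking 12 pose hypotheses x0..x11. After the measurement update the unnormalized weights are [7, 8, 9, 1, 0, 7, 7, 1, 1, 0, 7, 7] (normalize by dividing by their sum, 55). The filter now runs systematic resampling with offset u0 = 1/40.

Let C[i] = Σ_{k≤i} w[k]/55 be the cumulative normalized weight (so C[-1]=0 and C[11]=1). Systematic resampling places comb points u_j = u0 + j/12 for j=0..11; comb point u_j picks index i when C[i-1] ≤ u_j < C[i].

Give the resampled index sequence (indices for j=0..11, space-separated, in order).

0 0 1 2 2 3 5 6 6 10 10 11

C = [7/55, 3/11, 24/55, 5/11, 5/11, 32/55, 39/55, 8/11, 41/55, 41/55, 48/55, 1]
j=0: u_0=1/40 ∈ [0, 7/55) → index 0
j=1: u_1=13/120 ∈ [0, 7/55) → index 0
j=2: u_2=23/120 ∈ [7/55, 3/11) → index 1
j=3: u_3=11/40 ∈ [3/11, 24/55) → index 2
j=4: u_4=43/120 ∈ [3/11, 24/55) → index 2
j=5: u_5=53/120 ∈ [24/55, 5/11) → index 3
j=6: u_6=21/40 ∈ [5/11, 32/55) → index 5
j=7: u_7=73/120 ∈ [32/55, 39/55) → index 6
j=8: u_8=83/120 ∈ [32/55, 39/55) → index 6
j=9: u_9=31/40 ∈ [41/55, 48/55) → index 10
j=10: u_10=103/120 ∈ [41/55, 48/55) → index 10
j=11: u_11=113/120 ∈ [48/55, 1) → index 11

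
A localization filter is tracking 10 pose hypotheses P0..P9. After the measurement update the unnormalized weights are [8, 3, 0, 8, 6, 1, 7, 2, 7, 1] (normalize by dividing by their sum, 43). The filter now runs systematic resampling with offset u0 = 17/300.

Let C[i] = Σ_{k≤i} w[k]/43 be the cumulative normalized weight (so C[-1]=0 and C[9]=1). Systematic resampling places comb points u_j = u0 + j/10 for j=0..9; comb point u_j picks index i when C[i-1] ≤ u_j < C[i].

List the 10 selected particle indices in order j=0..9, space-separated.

0 0 3 3 4 4 6 6 8 8

C = [8/43, 11/43, 11/43, 19/43, 25/43, 26/43, 33/43, 35/43, 42/43, 1]
j=0: u_0=17/300 ∈ [0, 8/43) → index 0
j=1: u_1=47/300 ∈ [0, 8/43) → index 0
j=2: u_2=77/300 ∈ [11/43, 19/43) → index 3
j=3: u_3=107/300 ∈ [11/43, 19/43) → index 3
j=4: u_4=137/300 ∈ [19/43, 25/43) → index 4
j=5: u_5=167/300 ∈ [19/43, 25/43) → index 4
j=6: u_6=197/300 ∈ [26/43, 33/43) → index 6
j=7: u_7=227/300 ∈ [26/43, 33/43) → index 6
j=8: u_8=257/300 ∈ [35/43, 42/43) → index 8
j=9: u_9=287/300 ∈ [35/43, 42/43) → index 8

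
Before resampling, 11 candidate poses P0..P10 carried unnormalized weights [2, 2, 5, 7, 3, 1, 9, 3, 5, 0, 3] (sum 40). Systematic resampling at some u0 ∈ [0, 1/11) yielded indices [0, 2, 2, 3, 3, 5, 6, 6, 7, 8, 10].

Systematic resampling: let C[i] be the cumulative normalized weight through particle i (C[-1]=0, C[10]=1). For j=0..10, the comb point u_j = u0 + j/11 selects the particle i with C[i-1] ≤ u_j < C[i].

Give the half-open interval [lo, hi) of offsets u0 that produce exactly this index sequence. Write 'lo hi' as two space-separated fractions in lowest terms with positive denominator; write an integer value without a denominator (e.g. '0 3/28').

9/440 2/55

C = [1/20, 1/10, 9/40, 2/5, 19/40, 1/2, 29/40, 4/5, 37/40, 37/40, 1]
j=0 picked index 0: u0 ∈ [0, 1/20)
j=1 picked index 2: u0 ∈ [1/110, 59/440)
j=2 picked index 2: u0 ∈ [-9/110, 19/440)
j=3 picked index 3: u0 ∈ [-21/440, 7/55)
j=4 picked index 3: u0 ∈ [-61/440, 2/55)
j=5 picked index 5: u0 ∈ [9/440, 1/22)
j=6 picked index 6: u0 ∈ [-1/22, 79/440)
j=7 picked index 6: u0 ∈ [-3/22, 39/440)
j=8 picked index 7: u0 ∈ [-1/440, 4/55)
j=9 picked index 8: u0 ∈ [-1/55, 47/440)
j=10 picked index 10: u0 ∈ [7/440, 1/11)
intersection: [9/440, 2/55)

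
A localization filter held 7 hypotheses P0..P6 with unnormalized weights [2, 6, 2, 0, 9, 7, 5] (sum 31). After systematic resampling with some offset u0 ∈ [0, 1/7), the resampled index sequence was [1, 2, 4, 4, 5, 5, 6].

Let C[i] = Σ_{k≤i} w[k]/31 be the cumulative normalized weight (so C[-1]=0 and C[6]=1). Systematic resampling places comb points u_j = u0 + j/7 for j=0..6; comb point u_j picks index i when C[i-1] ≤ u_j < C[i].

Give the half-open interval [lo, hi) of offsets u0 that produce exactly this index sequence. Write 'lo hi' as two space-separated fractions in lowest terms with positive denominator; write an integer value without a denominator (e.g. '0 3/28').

C = [2/31, 8/31, 10/31, 10/31, 19/31, 26/31, 1]
j=0 picked index 1: u0 ∈ [2/31, 8/31)
j=1 picked index 2: u0 ∈ [25/217, 39/217)
j=2 picked index 4: u0 ∈ [8/217, 71/217)
j=3 picked index 4: u0 ∈ [-23/217, 40/217)
j=4 picked index 5: u0 ∈ [9/217, 58/217)
j=5 picked index 5: u0 ∈ [-22/217, 27/217)
j=6 picked index 6: u0 ∈ [-4/217, 1/7)
intersection: [25/217, 27/217)

25/217 27/217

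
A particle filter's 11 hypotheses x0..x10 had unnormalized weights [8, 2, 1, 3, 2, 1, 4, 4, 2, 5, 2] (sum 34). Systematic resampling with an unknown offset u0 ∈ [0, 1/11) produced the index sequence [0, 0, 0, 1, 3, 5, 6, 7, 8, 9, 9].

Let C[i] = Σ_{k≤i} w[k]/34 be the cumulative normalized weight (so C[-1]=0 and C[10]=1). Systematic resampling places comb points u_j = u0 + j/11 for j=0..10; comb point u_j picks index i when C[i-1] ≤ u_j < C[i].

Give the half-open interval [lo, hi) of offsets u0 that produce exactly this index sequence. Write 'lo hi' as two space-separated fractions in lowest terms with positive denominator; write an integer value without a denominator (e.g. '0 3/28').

C = [4/17, 5/17, 11/34, 7/17, 8/17, 1/2, 21/34, 25/34, 27/34, 16/17, 1]
j=0 picked index 0: u0 ∈ [0, 4/17)
j=1 picked index 0: u0 ∈ [-1/11, 27/187)
j=2 picked index 0: u0 ∈ [-2/11, 10/187)
j=3 picked index 1: u0 ∈ [-7/187, 4/187)
j=4 picked index 3: u0 ∈ [-15/374, 9/187)
j=5 picked index 5: u0 ∈ [3/187, 1/22)
j=6 picked index 6: u0 ∈ [-1/22, 27/374)
j=7 picked index 7: u0 ∈ [-7/374, 37/374)
j=8 picked index 8: u0 ∈ [3/374, 25/374)
j=9 picked index 9: u0 ∈ [-9/374, 23/187)
j=10 picked index 9: u0 ∈ [-43/374, 6/187)
intersection: [3/187, 4/187)

3/187 4/187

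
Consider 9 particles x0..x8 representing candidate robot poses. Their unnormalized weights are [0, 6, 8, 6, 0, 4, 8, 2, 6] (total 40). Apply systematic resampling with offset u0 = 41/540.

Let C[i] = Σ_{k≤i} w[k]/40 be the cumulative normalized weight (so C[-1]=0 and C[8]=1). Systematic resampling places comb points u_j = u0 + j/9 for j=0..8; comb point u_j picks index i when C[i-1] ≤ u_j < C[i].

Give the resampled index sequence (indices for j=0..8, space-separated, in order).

C = [0, 3/20, 7/20, 1/2, 1/2, 3/5, 4/5, 17/20, 1]
j=0: u_0=41/540 ∈ [0, 3/20) → index 1
j=1: u_1=101/540 ∈ [3/20, 7/20) → index 2
j=2: u_2=161/540 ∈ [3/20, 7/20) → index 2
j=3: u_3=221/540 ∈ [7/20, 1/2) → index 3
j=4: u_4=281/540 ∈ [1/2, 3/5) → index 5
j=5: u_5=341/540 ∈ [3/5, 4/5) → index 6
j=6: u_6=401/540 ∈ [3/5, 4/5) → index 6
j=7: u_7=461/540 ∈ [17/20, 1) → index 8
j=8: u_8=521/540 ∈ [17/20, 1) → index 8

1 2 2 3 5 6 6 8 8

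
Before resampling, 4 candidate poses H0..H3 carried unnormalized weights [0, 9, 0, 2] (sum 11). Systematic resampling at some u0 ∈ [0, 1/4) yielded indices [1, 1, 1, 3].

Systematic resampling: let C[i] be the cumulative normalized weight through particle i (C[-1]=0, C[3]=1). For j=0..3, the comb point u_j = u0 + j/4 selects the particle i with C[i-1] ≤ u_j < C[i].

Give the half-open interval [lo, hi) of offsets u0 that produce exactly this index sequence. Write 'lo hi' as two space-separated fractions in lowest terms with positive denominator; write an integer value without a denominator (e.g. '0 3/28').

C = [0, 9/11, 9/11, 1]
j=0 picked index 1: u0 ∈ [0, 9/11)
j=1 picked index 1: u0 ∈ [-1/4, 25/44)
j=2 picked index 1: u0 ∈ [-1/2, 7/22)
j=3 picked index 3: u0 ∈ [3/44, 1/4)
intersection: [3/44, 1/4)

3/44 1/4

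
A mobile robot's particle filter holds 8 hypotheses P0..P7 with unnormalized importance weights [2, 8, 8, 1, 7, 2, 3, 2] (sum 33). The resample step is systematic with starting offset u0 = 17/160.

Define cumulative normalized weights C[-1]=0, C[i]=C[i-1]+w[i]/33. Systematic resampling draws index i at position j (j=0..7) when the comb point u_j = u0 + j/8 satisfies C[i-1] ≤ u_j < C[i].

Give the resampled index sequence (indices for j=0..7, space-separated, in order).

C = [2/33, 10/33, 6/11, 19/33, 26/33, 28/33, 31/33, 1]
j=0: u_0=17/160 ∈ [2/33, 10/33) → index 1
j=1: u_1=37/160 ∈ [2/33, 10/33) → index 1
j=2: u_2=57/160 ∈ [10/33, 6/11) → index 2
j=3: u_3=77/160 ∈ [10/33, 6/11) → index 2
j=4: u_4=97/160 ∈ [19/33, 26/33) → index 4
j=5: u_5=117/160 ∈ [19/33, 26/33) → index 4
j=6: u_6=137/160 ∈ [28/33, 31/33) → index 6
j=7: u_7=157/160 ∈ [31/33, 1) → index 7

1 1 2 2 4 4 6 7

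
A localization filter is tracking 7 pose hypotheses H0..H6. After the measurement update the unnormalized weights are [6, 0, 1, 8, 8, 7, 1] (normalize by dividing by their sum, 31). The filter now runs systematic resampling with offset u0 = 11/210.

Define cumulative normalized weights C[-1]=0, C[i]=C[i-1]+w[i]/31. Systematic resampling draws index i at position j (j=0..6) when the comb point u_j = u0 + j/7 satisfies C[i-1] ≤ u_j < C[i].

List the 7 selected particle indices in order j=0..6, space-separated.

C = [6/31, 6/31, 7/31, 15/31, 23/31, 30/31, 1]
j=0: u_0=11/210 ∈ [0, 6/31) → index 0
j=1: u_1=41/210 ∈ [6/31, 7/31) → index 2
j=2: u_2=71/210 ∈ [7/31, 15/31) → index 3
j=3: u_3=101/210 ∈ [7/31, 15/31) → index 3
j=4: u_4=131/210 ∈ [15/31, 23/31) → index 4
j=5: u_5=23/30 ∈ [23/31, 30/31) → index 5
j=6: u_6=191/210 ∈ [23/31, 30/31) → index 5

0 2 3 3 4 5 5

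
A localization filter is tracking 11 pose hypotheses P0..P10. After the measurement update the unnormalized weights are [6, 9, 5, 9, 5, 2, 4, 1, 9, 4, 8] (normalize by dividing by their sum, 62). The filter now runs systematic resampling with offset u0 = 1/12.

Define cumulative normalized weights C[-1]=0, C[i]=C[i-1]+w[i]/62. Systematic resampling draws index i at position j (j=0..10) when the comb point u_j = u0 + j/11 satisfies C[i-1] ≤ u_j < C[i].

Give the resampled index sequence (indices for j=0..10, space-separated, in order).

C = [3/31, 15/62, 10/31, 29/62, 17/31, 18/31, 20/31, 41/62, 25/31, 27/31, 1]
j=0: u_0=1/12 ∈ [0, 3/31) → index 0
j=1: u_1=23/132 ∈ [3/31, 15/62) → index 1
j=2: u_2=35/132 ∈ [15/62, 10/31) → index 2
j=3: u_3=47/132 ∈ [10/31, 29/62) → index 3
j=4: u_4=59/132 ∈ [10/31, 29/62) → index 3
j=5: u_5=71/132 ∈ [29/62, 17/31) → index 4
j=6: u_6=83/132 ∈ [18/31, 20/31) → index 6
j=7: u_7=95/132 ∈ [41/62, 25/31) → index 8
j=8: u_8=107/132 ∈ [25/31, 27/31) → index 9
j=9: u_9=119/132 ∈ [27/31, 1) → index 10
j=10: u_10=131/132 ∈ [27/31, 1) → index 10

0 1 2 3 3 4 6 8 9 10 10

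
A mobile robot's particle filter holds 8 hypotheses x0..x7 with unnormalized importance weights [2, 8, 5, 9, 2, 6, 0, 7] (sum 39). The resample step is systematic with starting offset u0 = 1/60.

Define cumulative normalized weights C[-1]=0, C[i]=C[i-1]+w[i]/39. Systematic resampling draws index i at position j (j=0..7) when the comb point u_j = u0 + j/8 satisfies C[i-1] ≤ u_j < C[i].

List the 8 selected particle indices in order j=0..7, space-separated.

C = [2/39, 10/39, 5/13, 8/13, 2/3, 32/39, 32/39, 1]
j=0: u_0=1/60 ∈ [0, 2/39) → index 0
j=1: u_1=17/120 ∈ [2/39, 10/39) → index 1
j=2: u_2=4/15 ∈ [10/39, 5/13) → index 2
j=3: u_3=47/120 ∈ [5/13, 8/13) → index 3
j=4: u_4=31/60 ∈ [5/13, 8/13) → index 3
j=5: u_5=77/120 ∈ [8/13, 2/3) → index 4
j=6: u_6=23/30 ∈ [2/3, 32/39) → index 5
j=7: u_7=107/120 ∈ [32/39, 1) → index 7

0 1 2 3 3 4 5 7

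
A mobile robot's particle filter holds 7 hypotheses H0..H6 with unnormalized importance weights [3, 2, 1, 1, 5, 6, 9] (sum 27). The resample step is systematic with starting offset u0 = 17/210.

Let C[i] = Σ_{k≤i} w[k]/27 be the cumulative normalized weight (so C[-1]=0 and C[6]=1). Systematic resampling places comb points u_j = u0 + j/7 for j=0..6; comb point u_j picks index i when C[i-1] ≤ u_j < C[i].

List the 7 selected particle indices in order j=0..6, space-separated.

0 3 4 5 5 6 6

C = [1/9, 5/27, 2/9, 7/27, 4/9, 2/3, 1]
j=0: u_0=17/210 ∈ [0, 1/9) → index 0
j=1: u_1=47/210 ∈ [2/9, 7/27) → index 3
j=2: u_2=11/30 ∈ [7/27, 4/9) → index 4
j=3: u_3=107/210 ∈ [4/9, 2/3) → index 5
j=4: u_4=137/210 ∈ [4/9, 2/3) → index 5
j=5: u_5=167/210 ∈ [2/3, 1) → index 6
j=6: u_6=197/210 ∈ [2/3, 1) → index 6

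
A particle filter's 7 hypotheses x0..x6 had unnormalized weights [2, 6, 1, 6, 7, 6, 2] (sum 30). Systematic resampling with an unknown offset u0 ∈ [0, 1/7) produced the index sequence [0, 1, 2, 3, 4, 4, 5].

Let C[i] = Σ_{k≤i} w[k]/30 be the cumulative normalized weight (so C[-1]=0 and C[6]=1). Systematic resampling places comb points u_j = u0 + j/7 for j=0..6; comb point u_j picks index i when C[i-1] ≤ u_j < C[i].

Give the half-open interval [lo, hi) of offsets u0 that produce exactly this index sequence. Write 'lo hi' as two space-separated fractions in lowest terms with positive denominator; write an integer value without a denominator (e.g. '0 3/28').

C = [1/15, 4/15, 3/10, 1/2, 11/15, 14/15, 1]
j=0 picked index 0: u0 ∈ [0, 1/15)
j=1 picked index 1: u0 ∈ [-8/105, 13/105)
j=2 picked index 2: u0 ∈ [-2/105, 1/70)
j=3 picked index 3: u0 ∈ [-9/70, 1/14)
j=4 picked index 4: u0 ∈ [-1/14, 17/105)
j=5 picked index 4: u0 ∈ [-3/14, 2/105)
j=6 picked index 5: u0 ∈ [-13/105, 8/105)
intersection: [0, 1/70)

0 1/70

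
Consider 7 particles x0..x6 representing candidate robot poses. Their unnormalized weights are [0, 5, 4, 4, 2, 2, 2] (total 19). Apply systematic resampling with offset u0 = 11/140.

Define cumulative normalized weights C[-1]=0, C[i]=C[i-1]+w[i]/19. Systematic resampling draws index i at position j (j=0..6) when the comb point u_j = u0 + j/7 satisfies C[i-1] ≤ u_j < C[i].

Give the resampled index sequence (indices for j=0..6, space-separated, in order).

1 1 2 3 3 5 6

C = [0, 5/19, 9/19, 13/19, 15/19, 17/19, 1]
j=0: u_0=11/140 ∈ [0, 5/19) → index 1
j=1: u_1=31/140 ∈ [0, 5/19) → index 1
j=2: u_2=51/140 ∈ [5/19, 9/19) → index 2
j=3: u_3=71/140 ∈ [9/19, 13/19) → index 3
j=4: u_4=13/20 ∈ [9/19, 13/19) → index 3
j=5: u_5=111/140 ∈ [15/19, 17/19) → index 5
j=6: u_6=131/140 ∈ [17/19, 1) → index 6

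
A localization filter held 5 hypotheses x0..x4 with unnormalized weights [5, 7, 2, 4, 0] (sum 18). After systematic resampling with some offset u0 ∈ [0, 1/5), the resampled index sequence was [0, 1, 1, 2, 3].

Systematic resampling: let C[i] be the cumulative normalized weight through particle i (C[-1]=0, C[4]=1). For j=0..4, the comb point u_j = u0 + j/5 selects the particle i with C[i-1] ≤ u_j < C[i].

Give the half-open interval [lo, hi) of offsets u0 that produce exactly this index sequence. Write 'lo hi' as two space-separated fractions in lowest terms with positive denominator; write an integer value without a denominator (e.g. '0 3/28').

7/90 8/45

C = [5/18, 2/3, 7/9, 1, 1]
j=0 picked index 0: u0 ∈ [0, 5/18)
j=1 picked index 1: u0 ∈ [7/90, 7/15)
j=2 picked index 1: u0 ∈ [-11/90, 4/15)
j=3 picked index 2: u0 ∈ [1/15, 8/45)
j=4 picked index 3: u0 ∈ [-1/45, 1/5)
intersection: [7/90, 8/45)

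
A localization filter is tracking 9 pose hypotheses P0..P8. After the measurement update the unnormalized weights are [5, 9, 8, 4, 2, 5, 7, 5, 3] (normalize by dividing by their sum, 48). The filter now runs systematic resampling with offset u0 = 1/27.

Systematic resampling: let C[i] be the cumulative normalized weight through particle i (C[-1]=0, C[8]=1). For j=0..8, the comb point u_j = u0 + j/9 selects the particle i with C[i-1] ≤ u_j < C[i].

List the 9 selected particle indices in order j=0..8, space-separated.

C = [5/48, 7/24, 11/24, 13/24, 7/12, 11/16, 5/6, 15/16, 1]
j=0: u_0=1/27 ∈ [0, 5/48) → index 0
j=1: u_1=4/27 ∈ [5/48, 7/24) → index 1
j=2: u_2=7/27 ∈ [5/48, 7/24) → index 1
j=3: u_3=10/27 ∈ [7/24, 11/24) → index 2
j=4: u_4=13/27 ∈ [11/24, 13/24) → index 3
j=5: u_5=16/27 ∈ [7/12, 11/16) → index 5
j=6: u_6=19/27 ∈ [11/16, 5/6) → index 6
j=7: u_7=22/27 ∈ [11/16, 5/6) → index 6
j=8: u_8=25/27 ∈ [5/6, 15/16) → index 7

0 1 1 2 3 5 6 6 7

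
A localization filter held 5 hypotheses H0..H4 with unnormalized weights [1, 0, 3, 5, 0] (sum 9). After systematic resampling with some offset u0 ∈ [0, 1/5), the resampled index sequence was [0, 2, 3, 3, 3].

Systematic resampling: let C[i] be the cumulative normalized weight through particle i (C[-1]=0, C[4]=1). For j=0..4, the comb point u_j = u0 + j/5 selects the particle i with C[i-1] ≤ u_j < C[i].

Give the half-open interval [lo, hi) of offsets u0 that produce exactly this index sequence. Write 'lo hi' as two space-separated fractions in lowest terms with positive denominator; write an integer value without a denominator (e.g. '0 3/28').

2/45 1/9

C = [1/9, 1/9, 4/9, 1, 1]
j=0 picked index 0: u0 ∈ [0, 1/9)
j=1 picked index 2: u0 ∈ [-4/45, 11/45)
j=2 picked index 3: u0 ∈ [2/45, 3/5)
j=3 picked index 3: u0 ∈ [-7/45, 2/5)
j=4 picked index 3: u0 ∈ [-16/45, 1/5)
intersection: [2/45, 1/9)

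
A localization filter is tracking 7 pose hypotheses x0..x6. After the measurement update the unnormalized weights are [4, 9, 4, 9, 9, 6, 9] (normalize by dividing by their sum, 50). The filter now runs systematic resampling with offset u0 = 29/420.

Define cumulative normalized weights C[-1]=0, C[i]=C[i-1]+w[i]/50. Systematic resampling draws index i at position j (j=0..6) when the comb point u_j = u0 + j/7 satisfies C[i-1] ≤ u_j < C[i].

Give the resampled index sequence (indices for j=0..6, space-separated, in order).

0 1 3 3 4 5 6

C = [2/25, 13/50, 17/50, 13/25, 7/10, 41/50, 1]
j=0: u_0=29/420 ∈ [0, 2/25) → index 0
j=1: u_1=89/420 ∈ [2/25, 13/50) → index 1
j=2: u_2=149/420 ∈ [17/50, 13/25) → index 3
j=3: u_3=209/420 ∈ [17/50, 13/25) → index 3
j=4: u_4=269/420 ∈ [13/25, 7/10) → index 4
j=5: u_5=47/60 ∈ [7/10, 41/50) → index 5
j=6: u_6=389/420 ∈ [41/50, 1) → index 6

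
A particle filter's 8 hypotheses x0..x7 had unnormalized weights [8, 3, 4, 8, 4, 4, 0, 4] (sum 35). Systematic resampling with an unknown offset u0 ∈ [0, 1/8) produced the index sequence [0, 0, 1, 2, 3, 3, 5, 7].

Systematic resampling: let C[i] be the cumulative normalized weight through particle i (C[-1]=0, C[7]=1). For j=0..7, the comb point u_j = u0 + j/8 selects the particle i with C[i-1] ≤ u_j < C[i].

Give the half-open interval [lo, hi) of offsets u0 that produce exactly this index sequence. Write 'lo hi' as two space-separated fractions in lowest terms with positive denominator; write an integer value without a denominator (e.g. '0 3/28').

3/140 9/280

C = [8/35, 11/35, 3/7, 23/35, 27/35, 31/35, 31/35, 1]
j=0 picked index 0: u0 ∈ [0, 8/35)
j=1 picked index 0: u0 ∈ [-1/8, 29/280)
j=2 picked index 1: u0 ∈ [-3/140, 9/140)
j=3 picked index 2: u0 ∈ [-17/280, 3/56)
j=4 picked index 3: u0 ∈ [-1/14, 11/70)
j=5 picked index 3: u0 ∈ [-11/56, 9/280)
j=6 picked index 5: u0 ∈ [3/140, 19/140)
j=7 picked index 7: u0 ∈ [3/280, 1/8)
intersection: [3/140, 9/280)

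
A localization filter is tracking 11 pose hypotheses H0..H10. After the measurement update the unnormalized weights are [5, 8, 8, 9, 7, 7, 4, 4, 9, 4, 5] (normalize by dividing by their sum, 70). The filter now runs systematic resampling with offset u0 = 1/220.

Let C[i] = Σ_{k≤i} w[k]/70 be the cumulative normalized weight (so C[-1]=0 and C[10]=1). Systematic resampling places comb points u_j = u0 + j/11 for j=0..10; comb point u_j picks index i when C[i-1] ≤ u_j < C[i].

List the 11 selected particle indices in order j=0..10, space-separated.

0 1 2 2 3 4 5 6 7 8 9

C = [1/14, 13/70, 3/10, 3/7, 37/70, 22/35, 24/35, 26/35, 61/70, 13/14, 1]
j=0: u_0=1/220 ∈ [0, 1/14) → index 0
j=1: u_1=21/220 ∈ [1/14, 13/70) → index 1
j=2: u_2=41/220 ∈ [13/70, 3/10) → index 2
j=3: u_3=61/220 ∈ [13/70, 3/10) → index 2
j=4: u_4=81/220 ∈ [3/10, 3/7) → index 3
j=5: u_5=101/220 ∈ [3/7, 37/70) → index 4
j=6: u_6=11/20 ∈ [37/70, 22/35) → index 5
j=7: u_7=141/220 ∈ [22/35, 24/35) → index 6
j=8: u_8=161/220 ∈ [24/35, 26/35) → index 7
j=9: u_9=181/220 ∈ [26/35, 61/70) → index 8
j=10: u_10=201/220 ∈ [61/70, 13/14) → index 9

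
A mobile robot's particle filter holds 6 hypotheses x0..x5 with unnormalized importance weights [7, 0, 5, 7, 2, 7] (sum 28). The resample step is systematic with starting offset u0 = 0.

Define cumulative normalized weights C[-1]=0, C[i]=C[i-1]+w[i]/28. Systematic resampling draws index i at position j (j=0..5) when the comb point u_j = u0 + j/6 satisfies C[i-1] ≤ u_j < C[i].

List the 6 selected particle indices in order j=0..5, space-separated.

0 0 2 3 3 5

C = [1/4, 1/4, 3/7, 19/28, 3/4, 1]
j=0: u_0=0 ∈ [0, 1/4) → index 0
j=1: u_1=1/6 ∈ [0, 1/4) → index 0
j=2: u_2=1/3 ∈ [1/4, 3/7) → index 2
j=3: u_3=1/2 ∈ [3/7, 19/28) → index 3
j=4: u_4=2/3 ∈ [3/7, 19/28) → index 3
j=5: u_5=5/6 ∈ [3/4, 1) → index 5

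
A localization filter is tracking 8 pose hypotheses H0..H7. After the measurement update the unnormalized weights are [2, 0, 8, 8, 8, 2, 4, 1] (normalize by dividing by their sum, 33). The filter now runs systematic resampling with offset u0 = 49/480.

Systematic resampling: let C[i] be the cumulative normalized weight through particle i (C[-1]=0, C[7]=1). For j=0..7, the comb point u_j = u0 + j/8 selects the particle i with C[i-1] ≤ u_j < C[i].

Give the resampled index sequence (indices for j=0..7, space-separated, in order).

C = [2/33, 2/33, 10/33, 6/11, 26/33, 28/33, 32/33, 1]
j=0: u_0=49/480 ∈ [2/33, 10/33) → index 2
j=1: u_1=109/480 ∈ [2/33, 10/33) → index 2
j=2: u_2=169/480 ∈ [10/33, 6/11) → index 3
j=3: u_3=229/480 ∈ [10/33, 6/11) → index 3
j=4: u_4=289/480 ∈ [6/11, 26/33) → index 4
j=5: u_5=349/480 ∈ [6/11, 26/33) → index 4
j=6: u_6=409/480 ∈ [28/33, 32/33) → index 6
j=7: u_7=469/480 ∈ [32/33, 1) → index 7

2 2 3 3 4 4 6 7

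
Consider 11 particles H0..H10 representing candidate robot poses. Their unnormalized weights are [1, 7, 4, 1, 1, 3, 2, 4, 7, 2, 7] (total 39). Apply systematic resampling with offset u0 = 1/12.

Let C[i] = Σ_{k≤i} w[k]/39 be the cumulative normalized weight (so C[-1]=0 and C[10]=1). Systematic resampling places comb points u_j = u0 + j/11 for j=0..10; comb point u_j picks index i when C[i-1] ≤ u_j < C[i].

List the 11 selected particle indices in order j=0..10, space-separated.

C = [1/39, 8/39, 4/13, 1/3, 14/39, 17/39, 19/39, 23/39, 10/13, 32/39, 1]
j=0: u_0=1/12 ∈ [1/39, 8/39) → index 1
j=1: u_1=23/132 ∈ [1/39, 8/39) → index 1
j=2: u_2=35/132 ∈ [8/39, 4/13) → index 2
j=3: u_3=47/132 ∈ [1/3, 14/39) → index 4
j=4: u_4=59/132 ∈ [17/39, 19/39) → index 6
j=5: u_5=71/132 ∈ [19/39, 23/39) → index 7
j=6: u_6=83/132 ∈ [23/39, 10/13) → index 8
j=7: u_7=95/132 ∈ [23/39, 10/13) → index 8
j=8: u_8=107/132 ∈ [10/13, 32/39) → index 9
j=9: u_9=119/132 ∈ [32/39, 1) → index 10
j=10: u_10=131/132 ∈ [32/39, 1) → index 10

1 1 2 4 6 7 8 8 9 10 10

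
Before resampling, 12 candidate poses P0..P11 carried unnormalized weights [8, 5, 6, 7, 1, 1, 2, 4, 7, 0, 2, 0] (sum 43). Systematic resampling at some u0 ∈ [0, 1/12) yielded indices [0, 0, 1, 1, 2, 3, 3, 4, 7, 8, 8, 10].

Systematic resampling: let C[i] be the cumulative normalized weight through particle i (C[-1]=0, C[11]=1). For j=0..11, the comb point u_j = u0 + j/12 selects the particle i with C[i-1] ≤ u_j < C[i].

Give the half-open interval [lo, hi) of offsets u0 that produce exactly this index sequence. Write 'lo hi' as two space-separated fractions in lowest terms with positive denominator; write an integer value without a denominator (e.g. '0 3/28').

7/172 23/516

C = [8/43, 13/43, 19/43, 26/43, 27/43, 28/43, 30/43, 34/43, 41/43, 41/43, 1, 1]
j=0 picked index 0: u0 ∈ [0, 8/43)
j=1 picked index 0: u0 ∈ [-1/12, 53/516)
j=2 picked index 1: u0 ∈ [5/258, 35/258)
j=3 picked index 1: u0 ∈ [-11/172, 9/172)
j=4 picked index 2: u0 ∈ [-4/129, 14/129)
j=5 picked index 3: u0 ∈ [13/516, 97/516)
j=6 picked index 3: u0 ∈ [-5/86, 9/86)
j=7 picked index 4: u0 ∈ [11/516, 23/516)
j=8 picked index 7: u0 ∈ [4/129, 16/129)
j=9 picked index 8: u0 ∈ [7/172, 35/172)
j=10 picked index 8: u0 ∈ [-11/258, 31/258)
j=11 picked index 10: u0 ∈ [19/516, 1/12)
intersection: [7/172, 23/516)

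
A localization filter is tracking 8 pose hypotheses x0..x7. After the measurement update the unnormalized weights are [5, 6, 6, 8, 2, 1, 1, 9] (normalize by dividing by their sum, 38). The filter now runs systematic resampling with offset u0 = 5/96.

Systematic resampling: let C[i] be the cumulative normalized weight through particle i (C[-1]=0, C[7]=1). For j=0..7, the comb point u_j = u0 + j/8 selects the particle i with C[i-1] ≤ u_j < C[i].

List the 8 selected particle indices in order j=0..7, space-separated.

C = [5/38, 11/38, 17/38, 25/38, 27/38, 14/19, 29/38, 1]
j=0: u_0=5/96 ∈ [0, 5/38) → index 0
j=1: u_1=17/96 ∈ [5/38, 11/38) → index 1
j=2: u_2=29/96 ∈ [11/38, 17/38) → index 2
j=3: u_3=41/96 ∈ [11/38, 17/38) → index 2
j=4: u_4=53/96 ∈ [17/38, 25/38) → index 3
j=5: u_5=65/96 ∈ [25/38, 27/38) → index 4
j=6: u_6=77/96 ∈ [29/38, 1) → index 7
j=7: u_7=89/96 ∈ [29/38, 1) → index 7

0 1 2 2 3 4 7 7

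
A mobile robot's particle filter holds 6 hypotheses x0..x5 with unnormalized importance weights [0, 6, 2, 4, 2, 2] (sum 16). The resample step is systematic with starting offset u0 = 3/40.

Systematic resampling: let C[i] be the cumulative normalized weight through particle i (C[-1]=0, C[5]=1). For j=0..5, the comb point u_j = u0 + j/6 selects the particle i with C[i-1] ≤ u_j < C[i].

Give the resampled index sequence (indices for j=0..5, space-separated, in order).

C = [0, 3/8, 1/2, 3/4, 7/8, 1]
j=0: u_0=3/40 ∈ [0, 3/8) → index 1
j=1: u_1=29/120 ∈ [0, 3/8) → index 1
j=2: u_2=49/120 ∈ [3/8, 1/2) → index 2
j=3: u_3=23/40 ∈ [1/2, 3/4) → index 3
j=4: u_4=89/120 ∈ [1/2, 3/4) → index 3
j=5: u_5=109/120 ∈ [7/8, 1) → index 5

1 1 2 3 3 5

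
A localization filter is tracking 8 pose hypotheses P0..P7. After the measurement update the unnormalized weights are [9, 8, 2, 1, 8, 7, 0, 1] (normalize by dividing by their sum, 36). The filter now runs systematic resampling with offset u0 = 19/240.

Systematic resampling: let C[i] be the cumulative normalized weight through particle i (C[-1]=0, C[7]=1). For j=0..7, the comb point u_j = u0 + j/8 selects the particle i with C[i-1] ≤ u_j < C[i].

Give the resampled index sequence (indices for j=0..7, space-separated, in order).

C = [1/4, 17/36, 19/36, 5/9, 7/9, 35/36, 35/36, 1]
j=0: u_0=19/240 ∈ [0, 1/4) → index 0
j=1: u_1=49/240 ∈ [0, 1/4) → index 0
j=2: u_2=79/240 ∈ [1/4, 17/36) → index 1
j=3: u_3=109/240 ∈ [1/4, 17/36) → index 1
j=4: u_4=139/240 ∈ [5/9, 7/9) → index 4
j=5: u_5=169/240 ∈ [5/9, 7/9) → index 4
j=6: u_6=199/240 ∈ [7/9, 35/36) → index 5
j=7: u_7=229/240 ∈ [7/9, 35/36) → index 5

0 0 1 1 4 4 5 5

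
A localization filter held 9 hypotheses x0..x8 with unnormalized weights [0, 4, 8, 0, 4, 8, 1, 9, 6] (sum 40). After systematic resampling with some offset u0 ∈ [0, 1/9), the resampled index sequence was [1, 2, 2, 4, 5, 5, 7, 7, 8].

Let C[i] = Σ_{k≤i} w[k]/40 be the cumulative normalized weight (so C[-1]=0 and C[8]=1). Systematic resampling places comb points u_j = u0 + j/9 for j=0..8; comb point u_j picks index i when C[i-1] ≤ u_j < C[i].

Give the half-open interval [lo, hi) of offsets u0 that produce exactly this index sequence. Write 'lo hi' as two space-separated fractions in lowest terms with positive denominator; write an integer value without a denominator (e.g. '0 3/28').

C = [0, 1/10, 3/10, 3/10, 2/5, 3/5, 5/8, 17/20, 1]
j=0 picked index 1: u0 ∈ [0, 1/10)
j=1 picked index 2: u0 ∈ [-1/90, 17/90)
j=2 picked index 2: u0 ∈ [-11/90, 7/90)
j=3 picked index 4: u0 ∈ [-1/30, 1/15)
j=4 picked index 5: u0 ∈ [-2/45, 7/45)
j=5 picked index 5: u0 ∈ [-7/45, 2/45)
j=6 picked index 7: u0 ∈ [-1/24, 11/60)
j=7 picked index 7: u0 ∈ [-11/72, 13/180)
j=8 picked index 8: u0 ∈ [-7/180, 1/9)
intersection: [0, 2/45)

0 2/45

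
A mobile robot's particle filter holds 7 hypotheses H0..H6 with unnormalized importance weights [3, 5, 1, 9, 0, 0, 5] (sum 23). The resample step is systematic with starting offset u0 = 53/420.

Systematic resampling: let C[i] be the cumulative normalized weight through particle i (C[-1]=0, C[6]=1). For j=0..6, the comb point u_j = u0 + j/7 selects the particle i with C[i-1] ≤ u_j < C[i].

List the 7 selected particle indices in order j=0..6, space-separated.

C = [3/23, 8/23, 9/23, 18/23, 18/23, 18/23, 1]
j=0: u_0=53/420 ∈ [0, 3/23) → index 0
j=1: u_1=113/420 ∈ [3/23, 8/23) → index 1
j=2: u_2=173/420 ∈ [9/23, 18/23) → index 3
j=3: u_3=233/420 ∈ [9/23, 18/23) → index 3
j=4: u_4=293/420 ∈ [9/23, 18/23) → index 3
j=5: u_5=353/420 ∈ [18/23, 1) → index 6
j=6: u_6=59/60 ∈ [18/23, 1) → index 6

0 1 3 3 3 6 6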